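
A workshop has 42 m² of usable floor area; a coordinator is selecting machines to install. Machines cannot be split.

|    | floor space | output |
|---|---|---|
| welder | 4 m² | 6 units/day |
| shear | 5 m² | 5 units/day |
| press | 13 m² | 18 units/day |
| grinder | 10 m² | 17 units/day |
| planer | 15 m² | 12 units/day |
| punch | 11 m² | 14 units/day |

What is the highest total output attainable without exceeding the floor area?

Take welder, press, grinder, and punch: floor space 4 + 13 + 10 + 11 = 38 ≤ 42, output 6 + 18 + 17 + 14 = 55.
No other feasible combination does better.

55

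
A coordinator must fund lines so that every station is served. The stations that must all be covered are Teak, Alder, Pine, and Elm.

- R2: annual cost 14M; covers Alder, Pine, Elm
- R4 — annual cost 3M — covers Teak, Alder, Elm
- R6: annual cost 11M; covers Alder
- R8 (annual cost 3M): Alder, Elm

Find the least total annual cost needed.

17

Choose R2 and R4: together they cover Teak, Alder, Pine, Elm — every station.
Total annual cost: 14 + 3 = 17.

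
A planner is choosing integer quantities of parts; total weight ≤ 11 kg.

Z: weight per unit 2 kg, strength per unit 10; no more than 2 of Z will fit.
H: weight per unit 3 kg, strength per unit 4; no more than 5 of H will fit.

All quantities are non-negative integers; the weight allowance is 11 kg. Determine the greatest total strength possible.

2×Z and 1×H: weight 7 ≤ 11, strength 2·10 + 1·4 = 24.
2×Z and 2×H: weight 10 ≤ 11, strength 2·10 + 2·4 = 28.
Best is 28.

28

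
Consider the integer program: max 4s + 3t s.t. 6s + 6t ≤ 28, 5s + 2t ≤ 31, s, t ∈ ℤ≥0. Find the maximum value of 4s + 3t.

16

(s,t)=(4,0): 6·4+6·0=24≤28, 5·4+2·0=20≤31, objective 16.
(s,t)=(3,1): 6·3+6·1=24≤28, 5·3+2·1=17≤31, objective 15.
The best lattice point is (4,0), giving 16.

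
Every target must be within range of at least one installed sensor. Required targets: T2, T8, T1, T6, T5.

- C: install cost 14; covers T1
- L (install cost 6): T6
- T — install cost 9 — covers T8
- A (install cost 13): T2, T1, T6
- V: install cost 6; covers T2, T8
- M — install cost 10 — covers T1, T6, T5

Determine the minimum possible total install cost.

16

This is an integer covering problem.
Choose V and M: together they cover T2, T8, T1, T6, T5 — every target.
Total install cost: 6 + 10 = 16.
No cover costs less than 16.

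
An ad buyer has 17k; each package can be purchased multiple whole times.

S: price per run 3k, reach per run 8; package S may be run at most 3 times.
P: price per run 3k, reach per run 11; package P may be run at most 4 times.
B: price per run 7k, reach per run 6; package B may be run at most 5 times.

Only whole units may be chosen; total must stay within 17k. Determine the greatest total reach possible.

52

2×S and 3×P: price 15 ≤ 17, reach 2·8 + 3·11 = 49.
1×S and 4×P: price 15 ≤ 17, reach 1·8 + 4·11 = 52.
Best is 52.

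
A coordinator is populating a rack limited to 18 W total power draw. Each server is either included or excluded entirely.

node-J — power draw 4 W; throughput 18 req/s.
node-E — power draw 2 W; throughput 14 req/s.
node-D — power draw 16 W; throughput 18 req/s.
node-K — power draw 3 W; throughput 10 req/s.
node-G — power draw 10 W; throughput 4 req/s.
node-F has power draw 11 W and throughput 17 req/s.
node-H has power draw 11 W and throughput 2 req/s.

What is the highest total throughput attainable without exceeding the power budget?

49

node-J + node-E + node-K: power draw 4 + 2 + 3 = 9 ≤ 18, throughput 18 + 14 + 10 = 42.
node-J + node-E + node-F: power draw 4 + 2 + 11 = 17 ≤ 18, throughput 18 + 14 + 17 = 49.
node-J + node-K + node-F: power draw 4 + 3 + 11 = 18 ≤ 18, throughput 18 + 10 + 17 = 45.
Best is node-J, node-E, and node-F with total throughput 49.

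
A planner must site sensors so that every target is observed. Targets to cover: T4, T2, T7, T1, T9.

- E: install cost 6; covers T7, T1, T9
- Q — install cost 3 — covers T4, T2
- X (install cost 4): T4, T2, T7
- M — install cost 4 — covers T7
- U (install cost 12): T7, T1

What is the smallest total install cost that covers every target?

9

The greedy cost-per-new-target heuristic would pick X and E for 10, but a cheaper cover exists.
Choose E and Q: together they cover T4, T2, T7, T1, T9 — every target.
Total install cost: 6 + 3 = 9.
No cover costs less than 9.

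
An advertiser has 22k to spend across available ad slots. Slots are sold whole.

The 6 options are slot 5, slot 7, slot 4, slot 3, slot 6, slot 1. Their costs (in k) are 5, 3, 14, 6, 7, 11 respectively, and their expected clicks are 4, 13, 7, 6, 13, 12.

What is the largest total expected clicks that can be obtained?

This is an integer program with binary decision variables.
Take slot 7, slot 6, and slot 1: cost 3 + 7 + 11 = 21 ≤ 22, expected clicks 13 + 13 + 12 = 38.
No other feasible combination does better.

38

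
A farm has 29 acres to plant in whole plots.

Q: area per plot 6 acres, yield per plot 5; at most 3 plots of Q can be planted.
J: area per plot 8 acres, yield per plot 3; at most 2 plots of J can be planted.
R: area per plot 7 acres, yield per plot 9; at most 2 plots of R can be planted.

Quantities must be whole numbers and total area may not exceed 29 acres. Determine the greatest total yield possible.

28

R has the best ratio (9/7); taking only R gives at most 2×9 = 18 (stopped by the supply cap of 2).
Mixing does better — 2×Q and 2×R: area 26 ≤ 29, yield 2·5 + 2·9 = 28.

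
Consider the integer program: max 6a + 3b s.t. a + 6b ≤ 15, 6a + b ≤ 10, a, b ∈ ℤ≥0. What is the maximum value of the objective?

(a,b)=(1,2): 1·1+6·2=13≤15, 6·1+1·2=8≤10, objective 12.
(a,b)=(1,1): 1·1+6·1=7≤15, 6·1+1·1=7≤10, objective 9.
(a,b)=(0,2): 1·0+6·2=12≤15, 6·0+1·2=2≤10, objective 6.
(a,b)=(0,1): 1·0+6·1=6≤15, 6·0+1·1=1≤10, objective 3.
The best lattice point is (1,2), giving 12.

12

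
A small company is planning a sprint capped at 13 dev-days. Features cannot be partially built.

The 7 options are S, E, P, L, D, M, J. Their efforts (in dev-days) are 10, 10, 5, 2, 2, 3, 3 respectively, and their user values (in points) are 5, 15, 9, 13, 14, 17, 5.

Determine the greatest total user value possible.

53

Take P, L, D, and M: effort 5 + 2 + 2 + 3 = 12 ≤ 13, user value 9 + 13 + 14 + 17 = 53.
No other feasible combination does better.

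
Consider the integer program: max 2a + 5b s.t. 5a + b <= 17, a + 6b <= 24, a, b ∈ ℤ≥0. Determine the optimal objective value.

20

(a,b)=(0,4): 5·0+1·4=4≤17, 1·0+6·4=24≤24, objective 20.
(a,b)=(2,3): 5·2+1·3=13≤17, 1·2+6·3=20≤24, objective 19.
(a,b)=(1,3): 5·1+1·3=8≤17, 1·1+6·3=19≤24, objective 17.
Maximum is 20 at (a,b)=(0,4).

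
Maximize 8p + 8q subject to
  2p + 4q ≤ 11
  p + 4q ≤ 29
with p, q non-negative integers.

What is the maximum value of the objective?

40

The continuous relaxation peaks at (5.5, 0) with value 44.00; rounding to a feasible lattice point costs some objective.
(p,q)=(5,0): 2·5+4·0=10≤11, 1·5+4·0=5≤29, objective 40.
(p,q)=(4,0): 2·4+4·0=8≤11, 1·4+4·0=4≤29, objective 32.
Maximum is 40 at (p,q)=(5,0).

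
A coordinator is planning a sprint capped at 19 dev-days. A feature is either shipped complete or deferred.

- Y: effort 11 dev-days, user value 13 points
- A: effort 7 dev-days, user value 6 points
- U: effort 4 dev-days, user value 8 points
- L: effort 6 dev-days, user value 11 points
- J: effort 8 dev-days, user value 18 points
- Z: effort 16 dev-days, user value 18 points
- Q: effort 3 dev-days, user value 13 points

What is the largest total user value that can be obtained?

42

Take L, J, and Q: effort 6 + 8 + 3 = 17 ≤ 19, user value 11 + 18 + 13 = 42.
No other feasible combination does better.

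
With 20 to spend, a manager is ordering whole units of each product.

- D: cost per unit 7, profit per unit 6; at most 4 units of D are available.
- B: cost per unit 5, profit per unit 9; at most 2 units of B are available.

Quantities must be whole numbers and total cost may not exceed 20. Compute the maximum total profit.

24

B has the best ratio (9/5); taking only B gives at most 2×9 = 18 (stopped by the supply cap of 2).
Mixing does better — 1×D and 2×B: cost 17 ≤ 20, profit 1·6 + 2·9 = 24.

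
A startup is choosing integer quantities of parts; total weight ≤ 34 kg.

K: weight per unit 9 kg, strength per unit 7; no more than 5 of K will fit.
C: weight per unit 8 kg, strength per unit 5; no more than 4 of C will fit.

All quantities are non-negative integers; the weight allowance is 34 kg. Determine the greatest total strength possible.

24

This is a bounded integer knapsack.
2×K and 2×C: weight 34 ≤ 34, strength 2·7 + 2·5 = 24.
1×K and 3×C: weight 33 ≤ 34, strength 1·7 + 3·5 = 22.
Best is 24.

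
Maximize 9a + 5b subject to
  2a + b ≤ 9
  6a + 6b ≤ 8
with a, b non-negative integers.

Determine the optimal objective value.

(a,b)=(1,0): 2·1+1·0=2≤9, 6·1+6·0=6≤8, objective 9.
(a,b)=(0,1): 2·0+1·1=1≤9, 6·0+6·1=6≤8, objective 5.
The best lattice point is (1,0), giving 9.

9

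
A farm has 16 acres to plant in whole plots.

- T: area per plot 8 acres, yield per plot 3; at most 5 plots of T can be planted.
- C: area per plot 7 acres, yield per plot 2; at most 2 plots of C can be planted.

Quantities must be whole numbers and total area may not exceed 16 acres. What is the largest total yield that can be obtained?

2×T: area 16 ≤ 16, yield 2·3 = 6.
1×T and 1×C: area 15 ≤ 16, yield 1·3 + 1·2 = 5.
Best is 6.

6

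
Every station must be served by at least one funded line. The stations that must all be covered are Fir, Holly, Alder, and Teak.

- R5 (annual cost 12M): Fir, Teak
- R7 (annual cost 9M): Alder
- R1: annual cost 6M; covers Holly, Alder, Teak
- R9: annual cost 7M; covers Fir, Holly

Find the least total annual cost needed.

Choose R1 and R9: together they cover Fir, Holly, Alder, Teak — every station.
Total annual cost: 6 + 7 = 13.
No cover costs less than 13.

13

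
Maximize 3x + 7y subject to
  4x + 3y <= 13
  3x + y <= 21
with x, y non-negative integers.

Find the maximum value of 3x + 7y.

(x,y)=(0,4) is feasible, giving 28.
(x,y)=(1,3) is feasible, giving 24.
(x,y)=(0,3) is feasible, giving 21.
Maximum is 28 at (x,y)=(0,4).

28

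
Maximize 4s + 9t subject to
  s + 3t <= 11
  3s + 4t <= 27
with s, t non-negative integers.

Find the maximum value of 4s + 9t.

38

The continuous relaxation peaks at (7.4, 1.2) with value 40.40; rounding to a feasible lattice point costs some objective.
(s,t)=(5,2): 1·5+3·2=11≤11, 3·5+4·2=23≤27, objective 38.
(s,t)=(7,1): 1·7+3·1=10≤11, 3·7+4·1=25≤27, objective 37.
(s,t)=(4,2): 1·4+3·2=10≤11, 3·4+4·2=20≤27, objective 34.
The best lattice point is (5,2), giving 38.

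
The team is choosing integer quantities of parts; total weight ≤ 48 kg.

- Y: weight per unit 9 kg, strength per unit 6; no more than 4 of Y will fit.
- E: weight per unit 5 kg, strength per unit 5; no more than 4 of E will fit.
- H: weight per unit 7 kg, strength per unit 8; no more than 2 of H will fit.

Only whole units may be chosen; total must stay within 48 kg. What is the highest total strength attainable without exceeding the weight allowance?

43

2×Y, 3×E, and 2×H: weight 47 ≤ 48, strength 2·6 + 3·5 + 2·8 = 43.
1×Y, 4×E, and 2×H: weight 43 ≤ 48, strength 1·6 + 4·5 + 2·8 = 42.
Best is 43.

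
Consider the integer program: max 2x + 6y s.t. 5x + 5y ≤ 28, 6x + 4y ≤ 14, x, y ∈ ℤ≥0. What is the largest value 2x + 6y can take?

18

Relaxing integrality, the LP optimum is 21.00 at (x,y) = (0, 3.5), which is not an integer point.
(x,y)=(0,3): 5·0+5·3=15≤28, 6·0+4·3=12≤14, objective 18.
(x,y)=(1,2): 5·1+5·2=15≤28, 6·1+4·2=14≤14, objective 14.
(x,y)=(0,2): 5·0+5·2=10≤28, 6·0+4·2=8≤14, objective 12.
The best lattice point is (0,3), giving 18.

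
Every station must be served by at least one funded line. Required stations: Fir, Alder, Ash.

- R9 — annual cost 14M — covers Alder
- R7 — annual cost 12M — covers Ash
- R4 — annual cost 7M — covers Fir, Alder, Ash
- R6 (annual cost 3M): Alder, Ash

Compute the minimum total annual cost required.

The greedy cost-per-new-station heuristic would pick R6 and R4 for 10, but a cheaper cover exists.
R4 alone covers Fir, Alder, Ash — every station.
Total annual cost: 7.
No cover costs less than 7.

7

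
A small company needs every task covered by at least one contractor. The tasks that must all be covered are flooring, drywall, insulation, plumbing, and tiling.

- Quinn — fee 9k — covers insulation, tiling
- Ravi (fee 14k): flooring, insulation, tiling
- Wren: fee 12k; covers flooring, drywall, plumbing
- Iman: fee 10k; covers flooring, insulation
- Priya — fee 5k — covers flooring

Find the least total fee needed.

21

This is a weighted set-cover instance.
Choose Quinn and Wren: together they cover flooring, drywall, insulation, plumbing, tiling — every task.
Total fee: 9 + 12 = 21.
No cover costs less than 21.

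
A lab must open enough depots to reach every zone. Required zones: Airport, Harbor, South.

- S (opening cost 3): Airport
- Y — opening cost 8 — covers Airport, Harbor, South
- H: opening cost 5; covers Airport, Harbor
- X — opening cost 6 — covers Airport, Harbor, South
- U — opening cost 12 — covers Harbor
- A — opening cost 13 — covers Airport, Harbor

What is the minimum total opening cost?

6

X alone covers Airport, Harbor, South — every zone.
Total opening cost: 6.
No cover costs less than 6.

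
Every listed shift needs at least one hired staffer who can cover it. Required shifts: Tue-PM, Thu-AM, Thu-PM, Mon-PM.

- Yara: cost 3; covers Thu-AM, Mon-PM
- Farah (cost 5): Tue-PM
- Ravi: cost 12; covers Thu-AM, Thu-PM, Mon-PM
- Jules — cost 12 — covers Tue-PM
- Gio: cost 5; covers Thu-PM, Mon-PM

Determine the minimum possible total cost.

Choose Yara, Farah, and Gio: together they cover Tue-PM, Thu-AM, Thu-PM, Mon-PM — every shift.
Total cost: 3 + 5 + 5 = 13.
No cover costs less than 13.

13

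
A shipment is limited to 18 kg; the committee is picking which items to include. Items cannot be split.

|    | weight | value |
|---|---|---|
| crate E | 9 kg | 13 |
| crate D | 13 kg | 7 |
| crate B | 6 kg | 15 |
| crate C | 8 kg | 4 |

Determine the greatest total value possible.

Take crate E and crate B: weight 9 + 6 = 15 ≤ 18, value 13 + 15 = 28.
No other feasible combination does better.

28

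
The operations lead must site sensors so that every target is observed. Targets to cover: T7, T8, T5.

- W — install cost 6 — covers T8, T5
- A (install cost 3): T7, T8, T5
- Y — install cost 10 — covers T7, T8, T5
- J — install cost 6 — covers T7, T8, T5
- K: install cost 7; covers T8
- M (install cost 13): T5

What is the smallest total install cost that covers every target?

This is a weighted set-cover instance.
A alone covers T7, T8, T5 — every target.
Total install cost: 3.
No cover costs less than 3.

3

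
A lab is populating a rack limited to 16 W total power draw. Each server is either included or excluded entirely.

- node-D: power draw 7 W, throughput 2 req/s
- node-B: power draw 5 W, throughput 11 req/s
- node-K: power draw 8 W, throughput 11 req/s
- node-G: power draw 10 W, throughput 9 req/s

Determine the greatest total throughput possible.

Treat it as a binary knapsack problem.
Take node-B and node-K: power draw 5 + 8 = 13 ≤ 16, throughput 11 + 11 = 22.
No other feasible combination does better.

22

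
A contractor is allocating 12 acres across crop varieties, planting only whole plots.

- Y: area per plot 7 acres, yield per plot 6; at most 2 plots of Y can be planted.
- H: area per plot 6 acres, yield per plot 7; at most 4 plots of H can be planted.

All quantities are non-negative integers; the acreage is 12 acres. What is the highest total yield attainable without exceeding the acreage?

14

2×H: area 12 ≤ 12, yield 2·7 = 14.
1×H: area 6 ≤ 12, yield 1·7 = 7.
Best is 14.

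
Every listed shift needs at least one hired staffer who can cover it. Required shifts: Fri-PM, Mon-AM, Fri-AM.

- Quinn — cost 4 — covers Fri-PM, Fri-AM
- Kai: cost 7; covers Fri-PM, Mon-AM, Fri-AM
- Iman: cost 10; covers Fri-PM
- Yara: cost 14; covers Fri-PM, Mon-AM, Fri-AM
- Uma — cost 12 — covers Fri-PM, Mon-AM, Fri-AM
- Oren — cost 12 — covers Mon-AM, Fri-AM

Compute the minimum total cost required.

7

The greedy cost-per-new-shift heuristic would pick Quinn and Kai for 11, but a cheaper cover exists.
Kai alone covers Fri-PM, Mon-AM, Fri-AM — every shift.
Total cost: 7.
No cover costs less than 7.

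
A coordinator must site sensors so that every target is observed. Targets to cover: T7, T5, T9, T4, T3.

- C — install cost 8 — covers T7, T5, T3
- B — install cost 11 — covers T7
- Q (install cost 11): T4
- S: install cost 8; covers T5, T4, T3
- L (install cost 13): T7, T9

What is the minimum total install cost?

This is a weighted set-cover instance.
The greedy cost-per-new-target heuristic would pick C, S, and L for 29, but a cheaper cover exists.
Choose S and L: together they cover T7, T5, T9, T4, T3 — every target.
Total install cost: 8 + 13 = 21.
No cover costs less than 21.

21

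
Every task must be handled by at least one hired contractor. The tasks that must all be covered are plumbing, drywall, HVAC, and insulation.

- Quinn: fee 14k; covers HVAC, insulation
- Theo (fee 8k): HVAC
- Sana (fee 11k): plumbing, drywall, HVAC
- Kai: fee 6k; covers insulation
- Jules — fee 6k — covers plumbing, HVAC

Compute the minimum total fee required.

The greedy cost-per-new-task heuristic would pick Jules, Kai, and Sana for 23, but a cheaper cover exists.
Choose Sana and Kai: together they cover plumbing, drywall, HVAC, insulation — every task.
Total fee: 11 + 6 = 17.
No cover costs less than 17.

17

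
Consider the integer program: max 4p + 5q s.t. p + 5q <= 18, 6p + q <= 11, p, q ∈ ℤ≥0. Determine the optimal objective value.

(p,q)=(1,3) is feasible, giving 19.
(p,q)=(0,3) is feasible, giving 15.
(p,q)=(1,2) is feasible, giving 14.
(p,q)=(0,2) is feasible, giving 10.
No feasible integer point exceeds 19.

19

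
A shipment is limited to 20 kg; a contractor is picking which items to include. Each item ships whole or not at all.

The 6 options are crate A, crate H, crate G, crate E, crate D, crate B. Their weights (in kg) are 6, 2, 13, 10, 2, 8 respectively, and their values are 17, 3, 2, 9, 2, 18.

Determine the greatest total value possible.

Allowing fractional choices, the relaxed optimum would be about 41.8, but items are indivisible.
crate A + crate D + crate B: weight 6 + 2 + 8 = 16 ≤ 20, value 17 + 2 + 18 = 37.
crate A + crate H + crate B: weight 6 + 2 + 8 = 16 ≤ 20, value 17 + 3 + 18 = 38.
crate A + crate H + crate D + crate B: weight 6 + 2 + 2 + 8 = 18 ≤ 20, value 17 + 3 + 2 + 18 = 40.
Best is crate A, crate H, crate D, and crate B with total value 40.

40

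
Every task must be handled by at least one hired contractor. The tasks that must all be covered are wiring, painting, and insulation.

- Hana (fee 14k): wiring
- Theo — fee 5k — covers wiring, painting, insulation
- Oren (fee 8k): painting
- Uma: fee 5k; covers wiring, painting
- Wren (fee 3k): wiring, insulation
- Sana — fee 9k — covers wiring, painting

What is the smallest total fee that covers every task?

5

The greedy cost-per-new-task heuristic would pick Wren and Theo for 8, but a cheaper cover exists.
Theo alone covers wiring, painting, insulation — every task.
Total fee: 5.
No cover costs less than 5.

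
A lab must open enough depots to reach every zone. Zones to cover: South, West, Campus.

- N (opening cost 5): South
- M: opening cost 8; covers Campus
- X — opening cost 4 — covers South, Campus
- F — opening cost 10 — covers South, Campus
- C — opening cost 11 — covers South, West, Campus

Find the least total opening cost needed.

11

The greedy cost-per-new-zone heuristic would pick X and C for 15, but a cheaper cover exists.
C alone covers South, West, Campus — every zone.
Total opening cost: 11.
No cover costs less than 11.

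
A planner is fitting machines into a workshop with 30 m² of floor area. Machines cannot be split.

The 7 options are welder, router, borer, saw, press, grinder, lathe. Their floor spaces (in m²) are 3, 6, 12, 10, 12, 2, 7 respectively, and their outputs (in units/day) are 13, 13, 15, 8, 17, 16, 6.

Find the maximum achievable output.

65

Allowing fractional choices, the relaxed optimum would be about 67.8, but machines are indivisible.
welder + router + press + grinder + lathe: floor space 3 + 6 + 12 + 2 + 7 = 30 ≤ 30, output 13 + 13 + 17 + 16 + 6 = 65.
welder + borer + press + grinder: floor space 3 + 12 + 12 + 2 = 29 ≤ 30, output 13 + 15 + 17 + 16 = 61.
welder + router + borer + grinder + lathe: floor space 3 + 6 + 12 + 2 + 7 = 30 ≤ 30, output 13 + 13 + 15 + 16 + 6 = 63.
Best is welder, router, press, grinder, and lathe with total output 65.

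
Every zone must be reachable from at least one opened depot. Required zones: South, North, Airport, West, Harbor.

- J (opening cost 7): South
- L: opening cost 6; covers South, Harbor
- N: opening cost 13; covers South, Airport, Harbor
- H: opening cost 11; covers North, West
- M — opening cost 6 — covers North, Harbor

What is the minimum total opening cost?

The greedy cost-per-new-zone heuristic would pick L, H, and N for 30, but a cheaper cover exists.
Choose N and H: together they cover South, North, Airport, West, Harbor — every zone.
Total opening cost: 13 + 11 = 24.
No cover costs less than 24.

24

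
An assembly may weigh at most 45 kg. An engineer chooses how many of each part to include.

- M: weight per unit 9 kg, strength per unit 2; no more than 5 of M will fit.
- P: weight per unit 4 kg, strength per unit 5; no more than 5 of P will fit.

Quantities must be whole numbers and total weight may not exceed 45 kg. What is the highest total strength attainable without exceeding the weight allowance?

2×M and 5×P: weight 38 ≤ 45, strength 2·2 + 5·5 = 29.
1×M and 5×P: weight 29 ≤ 45, strength 1·2 + 5·5 = 27.
Best is 29.

29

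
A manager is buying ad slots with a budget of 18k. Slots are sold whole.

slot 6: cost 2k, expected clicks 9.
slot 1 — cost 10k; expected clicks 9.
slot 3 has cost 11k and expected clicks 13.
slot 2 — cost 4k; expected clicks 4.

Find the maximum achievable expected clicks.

This is a 0-1 knapsack instance.
Allowing fractional choices, the relaxed optimum would be about 26.9, but ad slots are indivisible.
slot 6 + slot 3 + slot 2: cost 2 + 11 + 4 = 17 ≤ 18, expected clicks 9 + 13 + 4 = 26.
slot 6 + slot 1 + slot 2: cost 2 + 10 + 4 = 16 ≤ 18, expected clicks 9 + 9 + 4 = 22.
slot 6 + slot 3: cost 2 + 11 = 13 ≤ 18, expected clicks 9 + 13 = 22.
Best is slot 6, slot 3, and slot 2 with total expected clicks 26.

26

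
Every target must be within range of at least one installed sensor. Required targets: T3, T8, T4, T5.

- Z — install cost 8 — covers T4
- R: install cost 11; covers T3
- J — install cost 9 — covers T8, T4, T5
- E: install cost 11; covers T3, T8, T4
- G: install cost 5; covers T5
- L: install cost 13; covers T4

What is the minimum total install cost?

Choose E and G: together they cover T3, T8, T4, T5 — every target.
Total install cost: 11 + 5 = 16.

16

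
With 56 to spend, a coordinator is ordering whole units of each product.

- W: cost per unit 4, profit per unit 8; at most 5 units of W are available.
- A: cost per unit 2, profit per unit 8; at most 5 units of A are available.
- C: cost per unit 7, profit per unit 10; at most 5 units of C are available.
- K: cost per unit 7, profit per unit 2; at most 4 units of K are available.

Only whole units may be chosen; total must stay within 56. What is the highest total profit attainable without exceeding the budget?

112

This is a bounded integer knapsack.
4×W, 5×A, and 4×C: cost 54 ≤ 56, profit 4·8 + 5·8 + 4·10 = 112.
5×W, 4×A, and 4×C: cost 56 ≤ 56, profit 5·8 + 4·8 + 4·10 = 112.
Best is 112.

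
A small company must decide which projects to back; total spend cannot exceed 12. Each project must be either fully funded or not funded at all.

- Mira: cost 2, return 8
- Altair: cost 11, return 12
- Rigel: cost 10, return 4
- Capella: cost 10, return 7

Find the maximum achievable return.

Treat it as a binary knapsack problem.
Allowing fractional choices, the relaxed optimum would be about 18.9, but projects are indivisible.
Mira + Capella: cost 2 + 10 = 12 ≤ 12, return 8 + 7 = 15.
Altair: cost 11 ≤ 12, return 12.
Best is Mira and Capella with total return 15.

15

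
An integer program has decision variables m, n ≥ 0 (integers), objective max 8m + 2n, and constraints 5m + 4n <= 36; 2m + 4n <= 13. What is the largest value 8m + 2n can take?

(m,n)=(6,0): 5·6+4·0=30≤36, 2·6+4·0=12≤13, objective 48.
(m,n)=(5,0): 5·5+4·0=25≤36, 2·5+4·0=10≤13, objective 40.
No feasible integer point exceeds 48.

48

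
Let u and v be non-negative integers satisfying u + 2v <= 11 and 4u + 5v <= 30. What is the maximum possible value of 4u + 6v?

(u,v)=(1,5): 1·1+2·5=11≤11, 4·1+5·5=29≤30, objective 34.
(u,v)=(2,4): 1·2+2·4=10≤11, 4·2+5·4=28≤30, objective 32.
(u,v)=(0,5): 1·0+2·5=10≤11, 4·0+5·5=25≤30, objective 30.
No feasible integer point exceeds 34.

34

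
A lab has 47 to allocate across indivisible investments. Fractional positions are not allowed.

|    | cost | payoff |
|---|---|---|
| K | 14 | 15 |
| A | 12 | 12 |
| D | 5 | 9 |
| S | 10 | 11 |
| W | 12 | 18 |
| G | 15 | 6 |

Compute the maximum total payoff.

This is a 0-1 knapsack instance.
Allowing fractional choices, the relaxed optimum would be about 59.0, but investments are indivisible.
K + A + D + W: cost 14 + 12 + 5 + 12 = 43 ≤ 47, payoff 15 + 12 + 9 + 18 = 54.
A + D + S + W: cost 12 + 5 + 10 + 12 = 39 ≤ 47, payoff 12 + 9 + 11 + 18 = 50.
K + D + S + W: cost 14 + 5 + 10 + 12 = 41 ≤ 47, payoff 15 + 9 + 11 + 18 = 53.
Best is K, A, D, and W with total payoff 54.

54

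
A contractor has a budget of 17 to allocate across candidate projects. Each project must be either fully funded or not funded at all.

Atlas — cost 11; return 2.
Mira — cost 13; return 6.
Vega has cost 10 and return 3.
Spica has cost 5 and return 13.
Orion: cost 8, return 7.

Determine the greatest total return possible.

Treat it as a binary knapsack problem.
Spica + Orion: cost 5 + 8 = 13 ≤ 17, return 13 + 7 = 20.
Vega + Spica: cost 10 + 5 = 15 ≤ 17, return 3 + 13 = 16.
Best is Spica and Orion with total return 20.

20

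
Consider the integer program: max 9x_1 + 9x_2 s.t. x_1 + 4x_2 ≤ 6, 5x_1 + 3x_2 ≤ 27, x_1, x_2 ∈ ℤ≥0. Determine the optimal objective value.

45

(x_1,x_2)=(5,0): 1·5+4·0=5≤6, 5·5+3·0=25≤27, objective 45.
(x_1,x_2)=(4,0): 1·4+4·0=4≤6, 5·4+3·0=20≤27, objective 36.
Maximum is 45 at (x_1,x_2)=(5,0).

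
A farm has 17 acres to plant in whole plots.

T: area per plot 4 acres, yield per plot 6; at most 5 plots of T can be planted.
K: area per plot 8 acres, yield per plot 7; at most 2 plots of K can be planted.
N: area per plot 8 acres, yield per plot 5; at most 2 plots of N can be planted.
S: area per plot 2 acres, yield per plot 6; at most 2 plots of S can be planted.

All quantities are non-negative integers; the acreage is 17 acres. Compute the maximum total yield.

This is a bounded integer knapsack.
Take 3×T and 2×S: area 16 ≤ 17, yield 3·6 + 2·6 = 30.
S has the best ratio (6/2) and is taken to its limit of 2; remaining capacity is filled optimally with the others.

30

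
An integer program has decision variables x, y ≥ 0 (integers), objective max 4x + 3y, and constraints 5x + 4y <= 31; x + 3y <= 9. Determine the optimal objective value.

The continuous relaxation peaks at (6.2, 0) with value 24.80; rounding to a feasible lattice point costs some objective.
(x,y)=(6,0): 5·6+4·0=30≤31, 1·6+3·0=6≤9, objective 24.
(x,y)=(5,1): 5·5+4·1=29≤31, 1·5+3·1=8≤9, objective 23.
(x,y)=(5,0): 5·5+4·0=25≤31, 1·5+3·0=5≤9, objective 20.
Maximum is 24 at (x,y)=(6,0).

24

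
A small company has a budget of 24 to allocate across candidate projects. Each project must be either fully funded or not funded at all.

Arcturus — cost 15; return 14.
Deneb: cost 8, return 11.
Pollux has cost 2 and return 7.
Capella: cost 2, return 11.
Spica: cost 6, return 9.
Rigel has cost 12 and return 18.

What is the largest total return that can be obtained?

Allowing fractional choices, the relaxed optimum would be about 47.8, but projects are indivisible.
Pollux + Capella + Spica + Rigel: cost 2 + 2 + 6 + 12 = 22 ≤ 24, return 7 + 11 + 9 + 18 = 45.
Deneb + Pollux + Capella + Rigel: cost 8 + 2 + 2 + 12 = 24 ≤ 24, return 11 + 7 + 11 + 18 = 47.
Best is Deneb, Pollux, Capella, and Rigel with total return 47.

47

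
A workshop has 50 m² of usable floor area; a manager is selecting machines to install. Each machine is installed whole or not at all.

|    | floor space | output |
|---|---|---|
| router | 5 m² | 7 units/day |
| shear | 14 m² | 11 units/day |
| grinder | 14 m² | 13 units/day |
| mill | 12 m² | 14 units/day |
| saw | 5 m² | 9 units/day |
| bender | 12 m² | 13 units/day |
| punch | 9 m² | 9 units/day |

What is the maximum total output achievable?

Treat it as a binary knapsack problem.
Take router, grinder, mill, saw, and bender: floor space 5 + 14 + 12 + 5 + 12 = 48 ≤ 50, output 7 + 13 + 14 + 9 + 13 = 56.
No other feasible combination does better.

56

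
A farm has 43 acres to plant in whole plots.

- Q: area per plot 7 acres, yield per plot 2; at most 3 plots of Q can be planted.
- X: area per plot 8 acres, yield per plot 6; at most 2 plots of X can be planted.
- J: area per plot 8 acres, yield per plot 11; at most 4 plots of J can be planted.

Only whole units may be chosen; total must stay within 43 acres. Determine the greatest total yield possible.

J has the best ratio (11/8); taking only J gives at most 4×11 = 44 (stopped by the supply cap of 4).
Mixing does better — 1×X and 4×J: area 40 ≤ 43, yield 1·6 + 4·11 = 50.

50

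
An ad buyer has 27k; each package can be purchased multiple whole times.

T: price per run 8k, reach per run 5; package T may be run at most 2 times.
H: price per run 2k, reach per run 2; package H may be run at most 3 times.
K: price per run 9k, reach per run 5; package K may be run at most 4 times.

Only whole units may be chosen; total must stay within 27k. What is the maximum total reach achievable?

This is a bounded integer knapsack.
Take 2×T, 1×H, and 1×K: price 27 ≤ 27, reach 2·5 + 1·2 + 1·5 = 17.
No other integer combination yields more.

17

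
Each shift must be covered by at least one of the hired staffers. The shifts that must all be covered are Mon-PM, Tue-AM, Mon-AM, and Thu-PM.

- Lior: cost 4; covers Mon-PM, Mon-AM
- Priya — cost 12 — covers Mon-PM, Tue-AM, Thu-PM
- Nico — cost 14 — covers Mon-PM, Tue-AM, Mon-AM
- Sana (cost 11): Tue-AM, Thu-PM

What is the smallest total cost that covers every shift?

This is a weighted set-cover instance.
Choose Lior and Sana: together they cover Mon-PM, Tue-AM, Mon-AM, Thu-PM — every shift.
Total cost: 4 + 11 = 15.

15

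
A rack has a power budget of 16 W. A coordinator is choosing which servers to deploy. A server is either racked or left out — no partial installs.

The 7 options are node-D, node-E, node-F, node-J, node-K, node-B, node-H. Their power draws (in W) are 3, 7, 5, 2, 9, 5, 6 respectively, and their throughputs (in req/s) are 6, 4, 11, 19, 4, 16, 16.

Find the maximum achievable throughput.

Treat it as a binary knapsack problem.
node-D + node-J + node-B + node-H: power draw 3 + 2 + 5 + 6 = 16 ≤ 16, throughput 6 + 19 + 16 + 16 = 57.
node-D + node-F + node-J + node-B: power draw 3 + 5 + 2 + 5 = 15 ≤ 16, throughput 6 + 11 + 19 + 16 = 52.
Best is node-D, node-J, node-B, and node-H with total throughput 57.

57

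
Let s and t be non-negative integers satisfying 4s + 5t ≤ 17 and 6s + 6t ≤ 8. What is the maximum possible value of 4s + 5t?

(s,t)=(0,1): 4·0+5·1=5≤17, 6·0+6·1=6≤8, objective 5.
(s,t)=(1,0): 4·1+5·0=4≤17, 6·1+6·0=6≤8, objective 4.
(s,t)=(0,0): 4·0+5·0=0≤17, 6·0+6·0=0≤8, objective 0.
Maximum is 5 at (s,t)=(0,1).

5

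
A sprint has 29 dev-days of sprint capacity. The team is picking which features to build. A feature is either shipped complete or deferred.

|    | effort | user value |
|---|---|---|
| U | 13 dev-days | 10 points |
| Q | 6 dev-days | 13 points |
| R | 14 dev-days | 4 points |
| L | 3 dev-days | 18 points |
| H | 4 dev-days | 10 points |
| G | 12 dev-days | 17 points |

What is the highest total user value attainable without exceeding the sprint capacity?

58

Allowing fractional choices, the relaxed optimum would be about 61.1, but features are indivisible.
U + Q + L + H: effort 13 + 6 + 3 + 4 = 26 ≤ 29, user value 10 + 13 + 18 + 10 = 51.
Q + L + G: effort 6 + 3 + 12 = 21 ≤ 29, user value 13 + 18 + 17 = 48.
Q + L + H + G: effort 6 + 3 + 4 + 12 = 25 ≤ 29, user value 13 + 18 + 10 + 17 = 58.
Best is Q, L, H, and G with total user value 58.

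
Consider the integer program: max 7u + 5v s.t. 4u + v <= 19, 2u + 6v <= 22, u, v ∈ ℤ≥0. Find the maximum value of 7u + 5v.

(u,v)=(4,2) is feasible, giving 38.
(u,v)=(4,1) is feasible, giving 33.
(u,v)=(3,2) is feasible, giving 31.
The best lattice point is (4,2), giving 38.

38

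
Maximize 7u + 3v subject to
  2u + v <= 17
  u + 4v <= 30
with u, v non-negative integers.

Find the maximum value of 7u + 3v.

(u,v)=(8,1): 2·8+1·1=17≤17, 1·8+4·1=12≤30, objective 59.
(u,v)=(8,0): 2·8+1·0=16≤17, 1·8+4·0=8≤30, objective 56.
(u,v)=(7,2): 2·7+1·2=16≤17, 1·7+4·2=15≤30, objective 55.
(u,v)=(7,1): 2·7+1·1=15≤17, 1·7+4·1=11≤30, objective 52.
Maximum is 59 at (u,v)=(8,1).

59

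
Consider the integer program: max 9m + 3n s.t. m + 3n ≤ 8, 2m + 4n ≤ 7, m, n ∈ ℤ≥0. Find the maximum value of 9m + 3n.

27

Relaxing integrality, the LP optimum is 31.50 at (m,n) = (3.5, 0), which is not an integer point.
(m,n)=(3,0): 1·3+3·0=3≤8, 2·3+4·0=6≤7, objective 27.
(m,n)=(2,0): 1·2+3·0=2≤8, 2·2+4·0=4≤7, objective 18.
Maximum is 27 at (m,n)=(3,0).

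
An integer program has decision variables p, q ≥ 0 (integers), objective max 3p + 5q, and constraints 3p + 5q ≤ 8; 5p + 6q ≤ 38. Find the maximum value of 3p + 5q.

(p,q)=(1,1): 3·1+5·1=8≤8, 5·1+6·1=11≤38, objective 8.
(p,q)=(2,0): 3·2+5·0=6≤8, 5·2+6·0=10≤38, objective 6.
(p,q)=(0,1): 3·0+5·1=5≤8, 5·0+6·1=6≤38, objective 5.
The best lattice point is (1,1), giving 8.

8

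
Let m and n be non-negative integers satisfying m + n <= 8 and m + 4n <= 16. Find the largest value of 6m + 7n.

50

(m,n)=(6,2): 1·6+1·2=8≤8, 1·6+4·2=14≤16, objective 50.
(m,n)=(7,1): 1·7+1·1=8≤8, 1·7+4·1=11≤16, objective 49.
(m,n)=(4,3): 1·4+1·3=7≤8, 1·4+4·3=16≤16, objective 45.
The best lattice point is (6,2), giving 50.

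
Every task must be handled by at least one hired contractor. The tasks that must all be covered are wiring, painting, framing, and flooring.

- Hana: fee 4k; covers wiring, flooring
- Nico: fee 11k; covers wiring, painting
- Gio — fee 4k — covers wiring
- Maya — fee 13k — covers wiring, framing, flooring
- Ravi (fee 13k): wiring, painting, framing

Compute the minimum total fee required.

Choose Hana and Ravi: together they cover wiring, painting, framing, flooring — every task.
Total fee: 4 + 13 = 17.
No cover costs less than 17.

17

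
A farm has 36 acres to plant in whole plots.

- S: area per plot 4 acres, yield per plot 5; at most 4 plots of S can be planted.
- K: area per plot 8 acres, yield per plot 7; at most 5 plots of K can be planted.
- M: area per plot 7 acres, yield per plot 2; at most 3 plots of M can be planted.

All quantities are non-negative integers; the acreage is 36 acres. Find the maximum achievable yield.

36

This is a bounded integer knapsack.
3×S and 3×K: area 36 ≤ 36, yield 3·5 + 3·7 = 36.
4×S and 2×K: area 32 ≤ 36, yield 4·5 + 2·7 = 34.
Best is 36.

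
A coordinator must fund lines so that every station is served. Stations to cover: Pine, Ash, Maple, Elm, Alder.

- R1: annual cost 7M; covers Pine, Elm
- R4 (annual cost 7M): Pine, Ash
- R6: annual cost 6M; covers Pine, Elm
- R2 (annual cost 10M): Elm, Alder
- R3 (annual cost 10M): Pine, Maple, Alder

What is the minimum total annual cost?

Choose R4, R6, and R3: together they cover Pine, Ash, Maple, Elm, Alder — every station.
Total annual cost: 7 + 6 + 10 = 23.
No cover costs less than 23.

23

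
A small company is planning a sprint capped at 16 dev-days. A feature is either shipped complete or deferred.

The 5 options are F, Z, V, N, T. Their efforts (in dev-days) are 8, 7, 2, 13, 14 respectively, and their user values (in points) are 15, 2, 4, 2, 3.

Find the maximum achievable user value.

Allowing fractional choices, the relaxed optimum would be about 20.7, but features are indivisible.
F + V: effort 8 + 2 = 10 ≤ 16, user value 15 + 4 = 19.
F: effort 8 ≤ 16, user value 15.
F + Z: effort 8 + 7 = 15 ≤ 16, user value 15 + 2 = 17.
Best is F and V with total user value 19.

19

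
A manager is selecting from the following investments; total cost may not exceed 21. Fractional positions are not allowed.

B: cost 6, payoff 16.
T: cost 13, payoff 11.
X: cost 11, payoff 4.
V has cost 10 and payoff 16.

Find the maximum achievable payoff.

32

Take B and V: cost 6 + 10 = 16 ≤ 21, payoff 16 + 16 = 32.
No other feasible combination does better.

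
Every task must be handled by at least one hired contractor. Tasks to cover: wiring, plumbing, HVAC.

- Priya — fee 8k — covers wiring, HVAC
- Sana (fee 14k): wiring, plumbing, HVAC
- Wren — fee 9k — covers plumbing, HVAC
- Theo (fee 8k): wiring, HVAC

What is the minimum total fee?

14

The greedy cost-per-new-task heuristic would pick Priya and Wren for 17, but a cheaper cover exists.
Sana alone covers wiring, plumbing, HVAC — every task.
Total fee: 14.
No cover costs less than 14.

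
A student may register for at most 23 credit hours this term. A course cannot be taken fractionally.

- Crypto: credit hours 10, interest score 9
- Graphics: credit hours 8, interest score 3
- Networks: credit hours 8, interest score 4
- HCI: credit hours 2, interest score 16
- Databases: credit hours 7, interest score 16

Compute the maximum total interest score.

41

Networks + HCI + Databases: credit hours 8 + 2 + 7 = 17 ≤ 23, interest score 4 + 16 + 16 = 36.
Crypto + HCI + Databases: credit hours 10 + 2 + 7 = 19 ≤ 23, interest score 9 + 16 + 16 = 41.
Best is Crypto, HCI, and Databases with total interest score 41.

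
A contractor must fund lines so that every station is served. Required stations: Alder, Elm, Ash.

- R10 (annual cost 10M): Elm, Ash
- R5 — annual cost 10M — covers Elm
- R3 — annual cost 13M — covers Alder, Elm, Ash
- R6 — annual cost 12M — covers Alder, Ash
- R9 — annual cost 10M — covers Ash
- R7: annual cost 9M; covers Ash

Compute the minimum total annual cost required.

R3 alone covers Alder, Elm, Ash — every station.
Total annual cost: 13.
No cover costs less than 13.

13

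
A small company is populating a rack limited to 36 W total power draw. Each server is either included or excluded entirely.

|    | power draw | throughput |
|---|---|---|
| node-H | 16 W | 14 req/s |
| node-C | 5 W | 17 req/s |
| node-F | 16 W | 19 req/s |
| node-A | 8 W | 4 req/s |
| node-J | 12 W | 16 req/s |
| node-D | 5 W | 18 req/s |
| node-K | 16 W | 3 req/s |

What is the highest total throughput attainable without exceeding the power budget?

58

Allowing fractional choices, the relaxed optimum would be about 67.6, but servers are indivisible.
node-C + node-A + node-J + node-D: power draw 5 + 8 + 12 + 5 = 30 ≤ 36, throughput 17 + 4 + 16 + 18 = 55.
node-C + node-F + node-A + node-D: power draw 5 + 16 + 8 + 5 = 34 ≤ 36, throughput 17 + 19 + 4 + 18 = 58.
Best is node-C, node-F, node-A, and node-D with total throughput 58.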